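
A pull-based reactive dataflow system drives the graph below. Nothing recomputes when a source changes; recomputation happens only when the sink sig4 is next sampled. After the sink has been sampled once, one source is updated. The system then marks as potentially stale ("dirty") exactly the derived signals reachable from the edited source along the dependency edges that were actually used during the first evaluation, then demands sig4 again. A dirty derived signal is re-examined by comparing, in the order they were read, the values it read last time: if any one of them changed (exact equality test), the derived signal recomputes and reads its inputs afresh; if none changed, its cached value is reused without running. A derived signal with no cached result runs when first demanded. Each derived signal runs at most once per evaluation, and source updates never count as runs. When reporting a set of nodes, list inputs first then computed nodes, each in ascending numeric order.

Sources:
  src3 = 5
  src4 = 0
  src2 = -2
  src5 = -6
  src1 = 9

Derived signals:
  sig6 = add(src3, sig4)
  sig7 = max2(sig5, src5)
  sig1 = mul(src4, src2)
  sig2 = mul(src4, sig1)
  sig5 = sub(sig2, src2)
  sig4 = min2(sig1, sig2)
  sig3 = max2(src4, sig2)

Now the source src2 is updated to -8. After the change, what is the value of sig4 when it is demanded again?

New value of sig4: 0.
Key observation: the change is absorbed at sig1 — it re-runs but produces the same value, and the output's value is unchanged.

First evaluation (everything demanded from the output):
  sig1 = mul(0, -2) = 0
  sig2 = mul(0, 0) = 0
  sig4 = min2(0, 0) = 0

Propagation after the edit:
  sig1: runs — src2 -2->-8; result 0 (same value as before).
  sig2: checked — values it read are unchanged (src4 unchanged, sig1 unchanged); reused cached 0 without running.
  sig4: checked — values it read are unchanged (sig1 unchanged, sig2 unchanged); reused cached 0 without running.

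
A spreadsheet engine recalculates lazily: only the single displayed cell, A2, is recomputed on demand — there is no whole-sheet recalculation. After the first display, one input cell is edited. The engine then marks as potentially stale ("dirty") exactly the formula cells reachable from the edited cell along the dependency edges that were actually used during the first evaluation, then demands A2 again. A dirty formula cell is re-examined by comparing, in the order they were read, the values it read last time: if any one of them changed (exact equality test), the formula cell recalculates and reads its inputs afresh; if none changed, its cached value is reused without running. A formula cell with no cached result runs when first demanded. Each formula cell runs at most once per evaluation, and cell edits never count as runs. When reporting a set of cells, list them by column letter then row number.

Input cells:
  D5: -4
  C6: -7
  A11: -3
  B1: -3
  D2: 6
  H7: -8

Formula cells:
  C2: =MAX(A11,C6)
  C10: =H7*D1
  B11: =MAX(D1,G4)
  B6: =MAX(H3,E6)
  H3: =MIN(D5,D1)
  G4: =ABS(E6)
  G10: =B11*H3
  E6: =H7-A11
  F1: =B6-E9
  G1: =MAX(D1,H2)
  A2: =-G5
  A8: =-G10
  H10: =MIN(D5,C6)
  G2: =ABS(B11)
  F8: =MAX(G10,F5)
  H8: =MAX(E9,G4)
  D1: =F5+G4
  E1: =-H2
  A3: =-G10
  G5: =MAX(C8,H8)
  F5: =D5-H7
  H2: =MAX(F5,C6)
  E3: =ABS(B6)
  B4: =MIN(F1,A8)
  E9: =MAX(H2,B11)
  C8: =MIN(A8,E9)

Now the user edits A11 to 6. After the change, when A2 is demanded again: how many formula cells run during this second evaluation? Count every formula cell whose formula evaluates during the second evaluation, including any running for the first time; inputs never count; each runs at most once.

First evaluation (everything demanded from the output):
  E6 = -8 - -3 = -5
  F5 = -4 - -8 = 4
  G4 = ABS(-5) = 5
  D1 = 4 + 5 = 9
  B11 = MAX(9, 5) = 9
  H2 = MAX(4, -7) = 4
  E9 = MAX(4, 9) = 9
  H3 = MIN(-4, 9) = -4
  G10 = 9 * -4 = -36
  A8 = -(-36) = 36
  C8 = MIN(36, 9) = 9
  H8 = MAX(9, 5) = 9
  G5 = MAX(9, 9) = 9
  A2 = -(9) = -9

Propagation after the edit:
  E6: runs — A11 -3->6; result -14.
  G4: runs — E6 -5->-14; result 14.
  D1: runs — G4 5->14; result 18.
  B11: runs — D1 9->18; G4 5->14; result 18.
  E9: runs — B11 9->18; result 18.
  H3: runs — D1 9->18; result -4 (same value as before).
  G10: runs — B11 9->18; result -72.
  A8: runs — G10 -36->-72; result 72.
  C8: runs — A8 36->72; E9 9->18; result 18.
  H8: runs — E9 9->18; G4 5->14; result 18.
  G5: runs — C8 9->18; H8 9->18; result 18.
  A2: runs — G5 9->18; result -18.

Formula cells that run: A2, A8, B11, C8, D1, E6, E9, G4, G5, G10, H3, H8 — 12 in total.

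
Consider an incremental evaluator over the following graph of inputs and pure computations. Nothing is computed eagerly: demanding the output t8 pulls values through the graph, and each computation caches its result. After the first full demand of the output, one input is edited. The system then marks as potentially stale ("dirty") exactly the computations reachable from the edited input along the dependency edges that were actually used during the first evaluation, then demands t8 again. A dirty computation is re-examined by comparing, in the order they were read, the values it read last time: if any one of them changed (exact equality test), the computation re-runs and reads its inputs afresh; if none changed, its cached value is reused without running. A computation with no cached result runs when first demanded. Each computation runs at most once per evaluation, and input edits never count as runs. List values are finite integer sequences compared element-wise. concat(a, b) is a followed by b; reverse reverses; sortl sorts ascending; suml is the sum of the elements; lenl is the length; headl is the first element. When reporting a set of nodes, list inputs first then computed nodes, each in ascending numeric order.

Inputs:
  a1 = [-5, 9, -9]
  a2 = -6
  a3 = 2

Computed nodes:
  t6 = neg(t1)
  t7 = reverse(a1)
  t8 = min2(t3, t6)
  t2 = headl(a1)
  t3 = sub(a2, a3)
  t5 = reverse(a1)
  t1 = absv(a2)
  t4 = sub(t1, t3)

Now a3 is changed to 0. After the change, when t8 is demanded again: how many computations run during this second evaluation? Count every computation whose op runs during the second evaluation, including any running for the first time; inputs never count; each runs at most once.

Run set: t3, t8 (2 run).

Initial pass — values computed on the first demand:
  t1 = absv(-6) = 6
  t3 = sub(-6, 2) = -8
  t6 = neg(6) = -6
  t8 = min2(-8, -6) = -8

Second demand — change propagation:
  t3: re-runs because a3 2->0; new result -6.
  t8: re-runs because t3 -8->-6; new result -6.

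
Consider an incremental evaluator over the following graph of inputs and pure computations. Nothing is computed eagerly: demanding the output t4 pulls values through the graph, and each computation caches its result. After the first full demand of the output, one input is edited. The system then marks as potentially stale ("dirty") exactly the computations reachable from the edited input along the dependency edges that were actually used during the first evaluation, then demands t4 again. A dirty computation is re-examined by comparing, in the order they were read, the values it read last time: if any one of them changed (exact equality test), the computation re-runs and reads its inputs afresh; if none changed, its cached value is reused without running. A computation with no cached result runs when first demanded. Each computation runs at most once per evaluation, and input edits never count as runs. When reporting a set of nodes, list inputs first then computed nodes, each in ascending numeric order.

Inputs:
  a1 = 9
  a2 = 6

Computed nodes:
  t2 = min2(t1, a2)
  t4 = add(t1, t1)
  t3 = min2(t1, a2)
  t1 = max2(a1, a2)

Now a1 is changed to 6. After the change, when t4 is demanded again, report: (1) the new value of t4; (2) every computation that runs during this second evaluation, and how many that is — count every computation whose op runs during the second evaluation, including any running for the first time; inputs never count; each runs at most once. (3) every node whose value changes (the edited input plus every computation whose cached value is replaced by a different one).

Initial pass — values computed on the first demand:
  t1 = max2(9, 6) = 9
  t4 = add(9, 9) = 18

Second demand — change propagation:
  t1: re-runs because a1 9->6; new result 6.
  t4: re-runs because t1 9->6; t1 9->6; new result 12.

t4 now evaluates to 12.
Run set: t1, t4 (2 run).
Changed values: a1, t1, t4.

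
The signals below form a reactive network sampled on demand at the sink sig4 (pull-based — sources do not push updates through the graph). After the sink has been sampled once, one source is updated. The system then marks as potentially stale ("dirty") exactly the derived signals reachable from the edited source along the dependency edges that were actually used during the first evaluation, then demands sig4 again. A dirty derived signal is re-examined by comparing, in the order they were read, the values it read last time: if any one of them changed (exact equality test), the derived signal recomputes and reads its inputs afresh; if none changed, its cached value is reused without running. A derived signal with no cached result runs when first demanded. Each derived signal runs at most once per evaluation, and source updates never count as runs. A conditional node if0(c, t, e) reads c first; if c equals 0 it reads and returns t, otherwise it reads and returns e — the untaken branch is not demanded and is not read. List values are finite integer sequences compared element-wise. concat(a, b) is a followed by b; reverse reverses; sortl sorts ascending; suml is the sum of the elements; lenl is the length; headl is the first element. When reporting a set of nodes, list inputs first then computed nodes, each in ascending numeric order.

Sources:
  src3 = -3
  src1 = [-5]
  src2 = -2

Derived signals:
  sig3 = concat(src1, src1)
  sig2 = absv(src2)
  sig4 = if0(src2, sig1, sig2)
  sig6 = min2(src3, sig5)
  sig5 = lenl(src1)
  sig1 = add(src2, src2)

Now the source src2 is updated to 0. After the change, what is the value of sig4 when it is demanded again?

Initial pass — values computed on the first demand:
  sig2 = absv(-2) = 2
  sig4 = if0(src2=-2 -> else branch sig2) = 2

Second demand — change propagation:
  sig1: newly demanded (no cache) — executes and yields 0.
  sig2: dirty yet unreached — the second evaluation never asks for it.
  sig4: re-runs because src2 -2->0; new result 0.

The important point: the flipped condition redirects demand; sig2 is left stale, never re-checked.

sig4 now evaluates to 0.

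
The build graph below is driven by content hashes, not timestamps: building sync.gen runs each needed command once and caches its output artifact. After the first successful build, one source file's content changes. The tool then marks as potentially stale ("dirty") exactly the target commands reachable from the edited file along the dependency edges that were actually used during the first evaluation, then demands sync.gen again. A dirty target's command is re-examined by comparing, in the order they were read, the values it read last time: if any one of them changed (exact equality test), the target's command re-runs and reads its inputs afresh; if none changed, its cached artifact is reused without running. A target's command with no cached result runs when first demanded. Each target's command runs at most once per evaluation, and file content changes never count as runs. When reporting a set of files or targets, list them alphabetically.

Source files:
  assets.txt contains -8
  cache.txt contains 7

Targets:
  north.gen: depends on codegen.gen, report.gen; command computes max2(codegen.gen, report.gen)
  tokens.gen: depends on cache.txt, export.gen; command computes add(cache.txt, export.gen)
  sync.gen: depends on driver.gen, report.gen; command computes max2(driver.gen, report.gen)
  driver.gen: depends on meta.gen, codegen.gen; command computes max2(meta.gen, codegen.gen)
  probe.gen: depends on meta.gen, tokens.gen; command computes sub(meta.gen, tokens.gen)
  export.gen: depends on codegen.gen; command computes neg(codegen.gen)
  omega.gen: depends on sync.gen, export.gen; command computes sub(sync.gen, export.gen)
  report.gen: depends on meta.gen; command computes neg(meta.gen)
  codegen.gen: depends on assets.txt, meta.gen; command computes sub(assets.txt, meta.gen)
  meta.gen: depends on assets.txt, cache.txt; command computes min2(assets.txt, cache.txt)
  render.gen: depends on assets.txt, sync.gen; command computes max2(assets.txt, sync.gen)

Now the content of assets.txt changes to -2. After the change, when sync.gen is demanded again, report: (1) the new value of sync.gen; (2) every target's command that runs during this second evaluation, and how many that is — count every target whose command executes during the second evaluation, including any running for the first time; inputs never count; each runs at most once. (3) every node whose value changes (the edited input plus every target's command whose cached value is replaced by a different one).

sync.gen now evaluates to 2.
Run set: codegen.gen, driver.gen, meta.gen, report.gen, sync.gen (5 run).
Changed values: assets.txt, meta.gen, report.gen, sync.gen.

Initial pass — values computed on the first demand:
  meta.gen = min2(-8, 7) = -8
  codegen.gen = sub(-8, -8) = 0
  driver.gen = max2(-8, 0) = 0
  report.gen = neg(-8) = 8
  sync.gen = max2(0, 8) = 8

Second demand — change propagation:
  meta.gen: re-runs because assets.txt -8->-2; new result -2.
  codegen.gen: re-runs because assets.txt -8->-2; meta.gen -8->-2; new result 0 (unchanged).
  driver.gen: re-runs because meta.gen -8->-2; new result 0 (unchanged).
  report.gen: re-runs because meta.gen -8->-2; new result 2.
  sync.gen: re-runs because report.gen 8->2; new result 2.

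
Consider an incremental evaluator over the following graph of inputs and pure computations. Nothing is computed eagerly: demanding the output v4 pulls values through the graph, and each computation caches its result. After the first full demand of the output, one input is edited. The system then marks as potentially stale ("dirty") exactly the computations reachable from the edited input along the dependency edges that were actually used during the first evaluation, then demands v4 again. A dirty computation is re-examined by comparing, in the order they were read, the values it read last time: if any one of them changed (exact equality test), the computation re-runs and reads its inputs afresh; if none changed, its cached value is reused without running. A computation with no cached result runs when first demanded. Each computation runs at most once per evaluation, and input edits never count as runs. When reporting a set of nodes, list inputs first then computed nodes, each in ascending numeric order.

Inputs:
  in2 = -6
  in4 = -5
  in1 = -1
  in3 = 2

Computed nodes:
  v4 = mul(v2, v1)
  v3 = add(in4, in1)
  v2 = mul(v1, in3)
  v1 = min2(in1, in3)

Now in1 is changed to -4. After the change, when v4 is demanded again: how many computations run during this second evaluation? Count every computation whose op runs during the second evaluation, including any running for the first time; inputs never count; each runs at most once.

Initial pass — values computed on the first demand:
  v1 = min2(-1, 2) = -1
  v2 = mul(-1, 2) = -2
  v4 = mul(-2, -1) = 2

Second demand — change propagation:
  v1: re-runs because in1 -1->-4; new result -4.
  v2: re-runs because v1 -1->-4; new result -8.
  v4: re-runs because v2 -2->-8; v1 -1->-4; new result 32.

Run set: v1, v2, v4 (3 run).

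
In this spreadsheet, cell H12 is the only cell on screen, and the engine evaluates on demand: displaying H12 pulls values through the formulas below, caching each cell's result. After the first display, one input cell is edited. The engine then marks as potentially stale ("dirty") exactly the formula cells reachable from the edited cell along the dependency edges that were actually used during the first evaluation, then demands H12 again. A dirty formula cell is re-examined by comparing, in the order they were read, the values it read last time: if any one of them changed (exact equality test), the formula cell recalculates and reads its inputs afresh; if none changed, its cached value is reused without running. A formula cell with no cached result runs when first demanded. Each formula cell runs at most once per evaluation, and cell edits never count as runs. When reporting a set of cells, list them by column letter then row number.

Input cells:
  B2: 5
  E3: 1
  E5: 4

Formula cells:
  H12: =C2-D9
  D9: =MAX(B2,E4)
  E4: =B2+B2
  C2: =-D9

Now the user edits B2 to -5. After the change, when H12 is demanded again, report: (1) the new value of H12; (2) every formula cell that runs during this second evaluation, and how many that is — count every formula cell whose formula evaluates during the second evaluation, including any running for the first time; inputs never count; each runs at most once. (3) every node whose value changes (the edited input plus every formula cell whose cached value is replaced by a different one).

H12 now evaluates to 10.
Run set: C2, D9, E4, H12 (4 run).
Changed values: B2, C2, D9, E4, H12.

Initial pass — values computed on the first demand:
  E4 = 5 + 5 = 10
  D9 = MAX(5, 10) = 10
  C2 = -(10) = -10
  H12 = -10 - 10 = -20

Second demand — change propagation:
  E4: re-runs because B2 5->-5; B2 5->-5; new result -10.
  D9: re-runs because B2 5->-5; E4 10->-10; new result -5.
  C2: re-runs because D9 10->-5; new result 5.
  H12: re-runs because C2 -10->5; D9 10->-5; new result 10.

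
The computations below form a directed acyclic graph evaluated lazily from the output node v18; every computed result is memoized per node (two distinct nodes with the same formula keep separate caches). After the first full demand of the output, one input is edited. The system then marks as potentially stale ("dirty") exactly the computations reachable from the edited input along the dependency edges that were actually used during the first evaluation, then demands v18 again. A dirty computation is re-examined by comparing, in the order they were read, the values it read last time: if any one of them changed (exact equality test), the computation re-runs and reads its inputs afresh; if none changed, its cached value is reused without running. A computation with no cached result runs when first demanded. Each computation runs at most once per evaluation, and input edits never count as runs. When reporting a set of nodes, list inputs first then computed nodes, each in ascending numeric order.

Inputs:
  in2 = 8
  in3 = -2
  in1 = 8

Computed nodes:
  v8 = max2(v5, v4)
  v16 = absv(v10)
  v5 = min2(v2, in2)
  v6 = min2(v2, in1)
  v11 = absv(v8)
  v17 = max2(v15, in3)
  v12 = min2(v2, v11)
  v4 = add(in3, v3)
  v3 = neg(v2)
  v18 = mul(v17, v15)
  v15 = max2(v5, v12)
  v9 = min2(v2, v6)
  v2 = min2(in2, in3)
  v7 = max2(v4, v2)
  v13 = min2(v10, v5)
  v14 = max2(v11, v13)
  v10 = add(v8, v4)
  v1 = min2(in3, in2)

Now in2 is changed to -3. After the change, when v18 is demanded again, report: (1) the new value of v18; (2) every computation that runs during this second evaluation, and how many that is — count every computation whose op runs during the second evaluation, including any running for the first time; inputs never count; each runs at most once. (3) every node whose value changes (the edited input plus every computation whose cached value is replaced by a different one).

Demanding v18 again yields 6.
10 computations run: v2, v3, v4, v5, v8, v11, v12, v15, v17, v18.
The nodes whose values change: in2, v2, v3, v4, v5, v8, v11, v12, v15, v18.

First demand of the output computes:
  v2 = min2(8, -2) = -2
  v3 = neg(-2) = 2
  v4 = add(-2, 2) = 0
  v5 = min2(-2, 8) = -2
  v8 = max2(-2, 0) = 0
  v11 = absv(0) = 0
  v12 = min2(-2, 0) = -2
  v15 = max2(-2, -2) = -2
  v17 = max2(-2, -2) = -2
  v18 = mul(-2, -2) = 4

After the edit, cleaning proceeds:
  v2: a read changed (in2 8->-3) — executes, giving -3.
  v3: a read changed (v2 -2->-3) — executes, giving 3.
  v4: a read changed (v3 2->3) — executes, giving 1.
  v5: a read changed (v2 -2->-3; in2 8->-3) — executes, giving -3.
  v8: a read changed (v5 -2->-3; v4 0->1) — executes, giving 1.
  v11: a read changed (v8 0->1) — executes, giving 1.
  v12: a read changed (v2 -2->-3; v11 0->1) — executes, giving -3.
  v15: a read changed (v5 -2->-3; v12 -2->-3) — executes, giving -3.
  v17: a read changed (v15 -2->-3) — executes, giving -2 — identical to its old value.
  v18: a read changed (v15 -2->-3) — executes, giving 6.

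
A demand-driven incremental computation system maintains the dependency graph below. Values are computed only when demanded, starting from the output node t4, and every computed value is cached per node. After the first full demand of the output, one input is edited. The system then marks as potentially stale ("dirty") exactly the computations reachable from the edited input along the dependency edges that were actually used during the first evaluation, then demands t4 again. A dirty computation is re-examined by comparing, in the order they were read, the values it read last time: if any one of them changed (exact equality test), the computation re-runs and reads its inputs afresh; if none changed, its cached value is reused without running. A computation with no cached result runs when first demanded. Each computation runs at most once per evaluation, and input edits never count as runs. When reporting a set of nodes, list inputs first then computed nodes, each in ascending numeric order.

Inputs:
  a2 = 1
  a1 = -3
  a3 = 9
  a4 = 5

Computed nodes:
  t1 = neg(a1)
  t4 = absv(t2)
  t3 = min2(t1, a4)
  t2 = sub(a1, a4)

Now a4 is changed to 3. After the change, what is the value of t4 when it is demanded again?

First evaluation (everything demanded from the output):
  t2 = sub(-3, 5) = -8
  t4 = absv(-8) = 8

Propagation after the edit:
  t2: runs — a4 5->3; result -6.
  t4: runs — t2 -8->-6; result 6.

New value of t4: 6.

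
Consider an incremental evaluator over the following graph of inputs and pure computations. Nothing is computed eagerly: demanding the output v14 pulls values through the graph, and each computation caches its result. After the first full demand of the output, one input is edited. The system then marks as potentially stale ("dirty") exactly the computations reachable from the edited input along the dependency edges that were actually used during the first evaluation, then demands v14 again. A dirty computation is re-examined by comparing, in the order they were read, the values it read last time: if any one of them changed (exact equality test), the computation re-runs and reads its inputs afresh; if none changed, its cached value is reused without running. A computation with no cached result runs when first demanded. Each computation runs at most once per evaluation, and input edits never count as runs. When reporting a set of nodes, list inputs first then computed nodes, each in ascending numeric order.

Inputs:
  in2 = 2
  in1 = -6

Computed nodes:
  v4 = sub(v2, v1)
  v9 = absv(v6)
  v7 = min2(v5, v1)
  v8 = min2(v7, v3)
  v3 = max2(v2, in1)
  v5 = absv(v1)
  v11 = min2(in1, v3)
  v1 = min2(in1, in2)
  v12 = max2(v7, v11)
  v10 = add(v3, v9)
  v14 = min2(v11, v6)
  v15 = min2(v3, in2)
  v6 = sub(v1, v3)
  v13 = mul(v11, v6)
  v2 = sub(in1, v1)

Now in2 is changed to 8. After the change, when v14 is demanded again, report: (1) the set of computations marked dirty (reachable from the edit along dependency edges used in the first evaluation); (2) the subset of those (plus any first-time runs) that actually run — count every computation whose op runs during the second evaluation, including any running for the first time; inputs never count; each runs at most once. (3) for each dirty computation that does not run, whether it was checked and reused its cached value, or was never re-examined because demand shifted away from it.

Initial pass — values computed on the first demand:
  v1 = min2(-6, 2) = -6
  v2 = sub(-6, -6) = 0
  v3 = max2(0, -6) = 0
  v6 = sub(-6, 0) = -6
  v11 = min2(-6, 0) = -6
  v14 = min2(-6, -6) = -6

Second demand — change propagation:
  v1: re-runs because in2 2->8; new result -6 (unchanged).
  v2: re-examined; everything it read last time is the same (in1 unchanged, v1 unchanged) — cache 0 kept, no run.
  v3: re-examined; everything it read last time is the same (v2 unchanged, in1 unchanged) — cache 0 kept, no run.
  v6: re-examined; everything it read last time is the same (v1 unchanged, v3 unchanged) — cache -6 kept, no run.
  v11: re-examined; everything it read last time is the same (in1 unchanged, v3 unchanged) — cache -6 kept, no run.
  v14: re-examined; everything it read last time is the same (v11 unchanged, v6 unchanged) — cache -6 kept, no run.

The important point: v1 recomputes to an identical value, and the output ends up unchanged.

Dirty set: v1, v2, v3, v6, v11, v14.
Run set: v1 (1 run).
Re-examined without running (cache reused): v2, v3, v6, v11, v14.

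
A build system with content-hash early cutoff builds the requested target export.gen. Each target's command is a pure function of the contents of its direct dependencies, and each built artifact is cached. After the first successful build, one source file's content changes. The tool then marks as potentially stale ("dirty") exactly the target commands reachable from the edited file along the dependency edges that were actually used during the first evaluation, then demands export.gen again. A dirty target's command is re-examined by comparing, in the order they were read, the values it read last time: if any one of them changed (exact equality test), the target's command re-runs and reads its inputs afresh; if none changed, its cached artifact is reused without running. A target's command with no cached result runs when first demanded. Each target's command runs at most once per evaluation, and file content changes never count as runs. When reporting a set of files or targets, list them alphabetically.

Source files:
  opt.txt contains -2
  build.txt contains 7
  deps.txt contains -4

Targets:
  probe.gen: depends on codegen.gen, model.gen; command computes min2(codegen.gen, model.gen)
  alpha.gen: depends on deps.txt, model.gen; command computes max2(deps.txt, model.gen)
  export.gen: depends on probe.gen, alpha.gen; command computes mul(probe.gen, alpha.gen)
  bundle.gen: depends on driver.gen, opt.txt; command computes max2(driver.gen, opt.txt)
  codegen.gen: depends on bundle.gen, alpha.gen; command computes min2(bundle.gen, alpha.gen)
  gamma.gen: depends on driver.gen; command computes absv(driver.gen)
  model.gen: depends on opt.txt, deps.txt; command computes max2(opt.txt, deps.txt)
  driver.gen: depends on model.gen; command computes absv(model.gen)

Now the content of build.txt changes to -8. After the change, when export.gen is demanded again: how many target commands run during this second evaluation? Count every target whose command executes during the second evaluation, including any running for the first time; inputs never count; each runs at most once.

First evaluation (everything demanded from the output):
  model.gen = max2(-2, -4) = -2
  alpha.gen = max2(-4, -2) = -2
  driver.gen = absv(-2) = 2
  bundle.gen = max2(2, -2) = 2
  codegen.gen = min2(2, -2) = -2
  probe.gen = min2(-2, -2) = -2
  export.gen = mul(-2, -2) = 4

Propagation after the edit:
  build.txt feeds no computation that the output demands — nothing is marked dirty and nothing runs.

Key observation: build.txt is never demanded by the output, so the edit triggers no recomputation at all.

Target commands that run: none — 0 in total.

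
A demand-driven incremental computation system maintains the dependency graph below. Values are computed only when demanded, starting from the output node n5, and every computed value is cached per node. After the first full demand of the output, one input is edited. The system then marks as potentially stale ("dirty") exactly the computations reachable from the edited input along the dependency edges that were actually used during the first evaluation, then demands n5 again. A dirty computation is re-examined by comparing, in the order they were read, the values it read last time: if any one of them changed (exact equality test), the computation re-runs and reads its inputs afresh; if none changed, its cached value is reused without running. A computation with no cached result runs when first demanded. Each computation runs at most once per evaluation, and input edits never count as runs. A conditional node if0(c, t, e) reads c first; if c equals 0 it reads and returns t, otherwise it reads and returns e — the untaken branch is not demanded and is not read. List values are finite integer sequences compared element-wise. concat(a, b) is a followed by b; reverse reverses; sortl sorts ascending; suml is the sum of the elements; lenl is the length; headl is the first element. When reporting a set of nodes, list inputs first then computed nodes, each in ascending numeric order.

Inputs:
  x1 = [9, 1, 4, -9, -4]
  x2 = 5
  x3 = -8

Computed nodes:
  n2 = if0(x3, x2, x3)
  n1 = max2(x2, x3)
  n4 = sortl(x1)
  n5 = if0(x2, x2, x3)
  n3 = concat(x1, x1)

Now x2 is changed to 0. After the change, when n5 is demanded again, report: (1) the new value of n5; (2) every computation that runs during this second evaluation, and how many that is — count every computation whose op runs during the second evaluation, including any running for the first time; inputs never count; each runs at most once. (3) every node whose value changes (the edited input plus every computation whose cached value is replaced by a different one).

First evaluation (everything demanded from the output):
  n5 = if0(x2=5 -> else branch x3) = -8

Propagation after the edit:
  n5: runs — x2 5->0; result 0.

New value of n5: 0.
Computations that run: n5 — 1 in total.
Values that change: x2, n5.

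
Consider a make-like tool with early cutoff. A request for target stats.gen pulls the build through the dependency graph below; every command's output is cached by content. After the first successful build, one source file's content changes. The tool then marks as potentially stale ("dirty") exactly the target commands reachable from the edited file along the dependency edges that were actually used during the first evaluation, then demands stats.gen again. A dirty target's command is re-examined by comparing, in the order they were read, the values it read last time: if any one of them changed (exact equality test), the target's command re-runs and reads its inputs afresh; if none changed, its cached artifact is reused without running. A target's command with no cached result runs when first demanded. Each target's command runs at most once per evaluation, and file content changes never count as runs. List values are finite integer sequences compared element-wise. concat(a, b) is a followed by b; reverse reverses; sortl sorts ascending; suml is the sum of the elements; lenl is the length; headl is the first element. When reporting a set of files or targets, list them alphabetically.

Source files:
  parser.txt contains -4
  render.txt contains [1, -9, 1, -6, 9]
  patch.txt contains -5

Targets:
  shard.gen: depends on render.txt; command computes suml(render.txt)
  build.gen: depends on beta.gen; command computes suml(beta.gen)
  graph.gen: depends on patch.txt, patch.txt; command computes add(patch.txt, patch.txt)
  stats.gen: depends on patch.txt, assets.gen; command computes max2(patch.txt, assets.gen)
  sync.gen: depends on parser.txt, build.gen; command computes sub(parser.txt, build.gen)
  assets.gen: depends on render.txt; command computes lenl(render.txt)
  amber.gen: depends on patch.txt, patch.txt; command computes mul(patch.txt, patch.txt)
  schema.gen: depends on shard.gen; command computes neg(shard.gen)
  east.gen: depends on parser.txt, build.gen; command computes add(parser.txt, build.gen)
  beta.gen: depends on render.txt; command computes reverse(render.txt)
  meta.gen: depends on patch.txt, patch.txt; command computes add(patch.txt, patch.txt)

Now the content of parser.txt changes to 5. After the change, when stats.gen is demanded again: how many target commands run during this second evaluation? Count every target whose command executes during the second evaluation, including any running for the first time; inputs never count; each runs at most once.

0 target commands run: none.
Note the shortcut — parser.txt feeds only undemanded nodes, so no recomputation happens.

First demand of the output computes:
  assets.gen = lenl([1, -9, 1, -6, 9]) = 5
  stats.gen = max2(-5, 5) = 5

After the edit, cleaning proceeds:
  parser.txt only reaches undemanded nodes; the second demand re-runs nothing.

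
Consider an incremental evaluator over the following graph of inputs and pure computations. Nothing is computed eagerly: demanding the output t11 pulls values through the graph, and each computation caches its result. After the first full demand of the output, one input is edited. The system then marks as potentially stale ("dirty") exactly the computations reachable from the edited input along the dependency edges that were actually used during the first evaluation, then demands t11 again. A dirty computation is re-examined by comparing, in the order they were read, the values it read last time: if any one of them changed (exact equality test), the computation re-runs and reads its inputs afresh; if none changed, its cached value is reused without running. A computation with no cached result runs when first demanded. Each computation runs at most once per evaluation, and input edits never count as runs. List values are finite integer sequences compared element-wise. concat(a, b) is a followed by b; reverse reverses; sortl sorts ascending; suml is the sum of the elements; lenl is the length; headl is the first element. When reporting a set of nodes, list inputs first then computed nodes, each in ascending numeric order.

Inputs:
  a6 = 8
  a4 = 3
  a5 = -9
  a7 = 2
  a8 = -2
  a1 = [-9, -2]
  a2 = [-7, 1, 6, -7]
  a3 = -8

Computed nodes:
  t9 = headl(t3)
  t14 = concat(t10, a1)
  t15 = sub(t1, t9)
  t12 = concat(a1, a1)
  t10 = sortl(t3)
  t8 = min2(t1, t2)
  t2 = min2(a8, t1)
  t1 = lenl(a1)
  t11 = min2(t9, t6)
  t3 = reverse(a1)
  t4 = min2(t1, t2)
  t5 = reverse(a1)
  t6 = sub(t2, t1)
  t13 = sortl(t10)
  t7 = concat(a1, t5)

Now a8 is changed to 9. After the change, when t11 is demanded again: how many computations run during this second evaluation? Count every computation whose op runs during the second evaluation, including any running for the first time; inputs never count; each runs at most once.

Initial pass — values computed on the first demand:
  t1 = lenl([-9, -2]) = 2
  t2 = min2(-2, 2) = -2
  t3 = reverse([-9, -2]) = [-2, -9]
  t6 = sub(-2, 2) = -4
  t9 = headl([-2, -9]) = -2
  t11 = min2(-2, -4) = -4

Second demand — change propagation:
  t2: re-runs because a8 -2->9; new result 2.
  t6: re-runs because t2 -2->2; new result 0.
  t11: re-runs because t6 -4->0; new result -2.

Run set: t2, t6, t11 (3 run).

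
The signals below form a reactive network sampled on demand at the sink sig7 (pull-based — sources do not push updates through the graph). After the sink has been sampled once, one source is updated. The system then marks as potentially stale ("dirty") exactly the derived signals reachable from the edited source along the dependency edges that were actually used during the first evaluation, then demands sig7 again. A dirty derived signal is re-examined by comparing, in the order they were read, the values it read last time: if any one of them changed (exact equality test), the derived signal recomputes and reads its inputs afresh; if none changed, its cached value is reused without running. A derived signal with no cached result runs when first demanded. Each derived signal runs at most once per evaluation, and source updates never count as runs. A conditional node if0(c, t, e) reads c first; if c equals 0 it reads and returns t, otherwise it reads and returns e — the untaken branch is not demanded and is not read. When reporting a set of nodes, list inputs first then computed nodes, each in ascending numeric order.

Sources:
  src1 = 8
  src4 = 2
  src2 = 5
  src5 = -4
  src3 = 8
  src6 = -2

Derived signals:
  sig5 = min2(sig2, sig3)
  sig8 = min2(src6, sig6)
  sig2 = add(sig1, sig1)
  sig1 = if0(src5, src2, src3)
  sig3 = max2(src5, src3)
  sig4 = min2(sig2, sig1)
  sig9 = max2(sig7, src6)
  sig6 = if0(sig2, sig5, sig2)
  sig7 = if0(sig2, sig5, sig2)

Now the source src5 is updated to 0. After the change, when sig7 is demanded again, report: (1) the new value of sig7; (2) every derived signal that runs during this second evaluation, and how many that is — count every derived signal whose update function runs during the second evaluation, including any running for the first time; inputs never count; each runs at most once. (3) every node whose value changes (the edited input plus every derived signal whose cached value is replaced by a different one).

sig7 now evaluates to 10.
Run set: sig1, sig2, sig7 (3 run).
Changed values: src5, sig1, sig2, sig7.

Initial pass — values computed on the first demand:
  sig1 = if0(src5=-4 -> else branch src3) = 8
  sig2 = add(8, 8) = 16
  sig7 = if0(sig2=16 -> else branch sig2) = 16

Second demand — change propagation:
  sig1: re-runs because src5 -4->0; new result 5.
  sig2: re-runs because sig1 8->5; sig1 8->5; new result 10.
  sig7: re-runs because sig2 16->10; sig2 16->10; new result 10.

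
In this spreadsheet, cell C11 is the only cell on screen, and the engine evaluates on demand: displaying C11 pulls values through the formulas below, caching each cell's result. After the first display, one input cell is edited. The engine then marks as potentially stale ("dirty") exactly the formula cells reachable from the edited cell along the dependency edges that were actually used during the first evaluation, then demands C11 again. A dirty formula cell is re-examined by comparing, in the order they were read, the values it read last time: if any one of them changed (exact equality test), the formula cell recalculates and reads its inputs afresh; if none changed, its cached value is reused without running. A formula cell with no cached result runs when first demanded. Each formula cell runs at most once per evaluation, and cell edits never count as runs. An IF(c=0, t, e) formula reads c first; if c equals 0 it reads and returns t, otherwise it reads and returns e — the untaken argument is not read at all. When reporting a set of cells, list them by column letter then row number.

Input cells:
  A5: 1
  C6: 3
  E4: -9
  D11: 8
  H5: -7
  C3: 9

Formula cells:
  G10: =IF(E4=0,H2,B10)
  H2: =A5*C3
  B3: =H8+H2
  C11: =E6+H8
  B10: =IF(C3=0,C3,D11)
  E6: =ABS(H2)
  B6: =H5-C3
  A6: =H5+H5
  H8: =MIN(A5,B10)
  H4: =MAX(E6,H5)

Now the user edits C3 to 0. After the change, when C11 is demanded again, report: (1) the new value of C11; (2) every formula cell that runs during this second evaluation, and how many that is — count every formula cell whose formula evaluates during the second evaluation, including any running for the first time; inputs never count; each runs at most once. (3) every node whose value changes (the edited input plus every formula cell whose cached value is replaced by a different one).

Initial pass — values computed on the first demand:
  B10 = IF(C3=0: C3=9 -> else branch D11) = 8
  H2 = 1 * 9 = 9
  E6 = ABS(9) = 9
  H8 = MIN(1, 8) = 1
  C11 = 9 + 1 = 10

Second demand — change propagation:
  B10: re-runs because C3 9->0; new result 0.
  H2: re-runs because C3 9->0; new result 0.
  E6: re-runs because H2 9->0; new result 0.
  H8: re-runs because B10 8->0; new result 0.
  C11: re-runs because E6 9->0; H8 1->0; new result 0.

C11 now evaluates to 0.
Run set: B10, C11, E6, H2, H8 (5 run).
Changed values: B10, C3, C11, E6, H2, H8.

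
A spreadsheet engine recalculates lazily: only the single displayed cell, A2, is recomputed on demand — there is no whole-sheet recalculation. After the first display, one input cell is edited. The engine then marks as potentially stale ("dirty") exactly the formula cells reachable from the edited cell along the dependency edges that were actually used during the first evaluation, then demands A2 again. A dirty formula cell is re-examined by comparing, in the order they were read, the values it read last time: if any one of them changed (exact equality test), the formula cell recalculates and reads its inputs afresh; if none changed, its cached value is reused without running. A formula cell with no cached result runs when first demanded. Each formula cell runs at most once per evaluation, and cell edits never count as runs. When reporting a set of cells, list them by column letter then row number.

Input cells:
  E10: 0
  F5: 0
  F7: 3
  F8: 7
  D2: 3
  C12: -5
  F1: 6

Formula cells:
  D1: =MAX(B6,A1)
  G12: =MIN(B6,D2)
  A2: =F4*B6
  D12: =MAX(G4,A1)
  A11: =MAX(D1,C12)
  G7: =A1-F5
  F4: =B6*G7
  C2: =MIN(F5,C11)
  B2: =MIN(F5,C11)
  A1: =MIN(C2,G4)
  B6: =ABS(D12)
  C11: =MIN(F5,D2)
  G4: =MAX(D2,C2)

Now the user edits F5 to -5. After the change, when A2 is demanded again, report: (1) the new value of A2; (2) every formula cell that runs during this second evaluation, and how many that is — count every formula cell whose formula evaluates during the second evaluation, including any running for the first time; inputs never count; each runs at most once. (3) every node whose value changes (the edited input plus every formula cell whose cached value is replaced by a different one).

New value of A2: 0.
Formula cells that run: A1, C2, C11, D12, G4, G7 — 6 in total.
Values that change: A1, C2, C11, F5.
Key observation: the cutoff stops propagation at B6 — its inputs' values are unchanged, so it reuses its cache.

First evaluation (everything demanded from the output):
  C11 = MIN(0, 3) = 0
  C2 = MIN(0, 0) = 0
  G4 = MAX(3, 0) = 3
  A1 = MIN(0, 3) = 0
  D12 = MAX(3, 0) = 3
  B6 = ABS(3) = 3
  G7 = 0 - 0 = 0
  F4 = 3 * 0 = 0
  A2 = 0 * 3 = 0

Propagation after the edit:
  C11: runs — F5 0->-5; result -5.
  C2: runs — F5 0->-5; C11 0->-5; result -5.
  G4: runs — C2 0->-5; result 3 (same value as before).
  A1: runs — C2 0->-5; result -5.
  D12: runs — A1 0->-5; result 3 (same value as before).
  B6: checked — values it read are unchanged (D12 unchanged); reused cached 3 without running.
  G7: runs — A1 0->-5; F5 0->-5; result 0 (same value as before).
  F4: checked — values it read are unchanged (B6 unchanged, G7 unchanged); reused cached 0 without running.
  A2: checked — values it read are unchanged (F4 unchanged, B6 unchanged); reused cached 0 without running.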